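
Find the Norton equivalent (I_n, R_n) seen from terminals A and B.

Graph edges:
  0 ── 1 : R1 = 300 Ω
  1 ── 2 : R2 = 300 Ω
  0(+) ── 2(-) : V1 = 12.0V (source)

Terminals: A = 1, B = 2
Find the Thévenin equivalent first; then I_n = V_th/R_th and R_n = R_th.
Step 1 — V_th is the open-circuit voltage V_A - V_B (nothing connected across the terminals).
Nodal analysis, taking node 2 as the 0 V reference.
Source V1 fixes V_0 = 12 V.
KCL at each unknown node (sum of currents leaving = 0; resistances in Ω):
  Node 1: (V_1 - 12)/300 + (V_1 - 0)/300 = 0
Collecting terms: 0.006667 × V_1 = 0.04  =>  V_1 = 6 V
V_th = V_1 - V_2 = 6 - 0 = 6 V
Step 2 — R_th: zero the source — replace V1 by a short circuit (node 2 merges into node 0) — and find the resistance seen between A (node 1) and B (node 0).
Reduce the network between node 1 (A) and node 0 (B) by series/parallel combination:
  Rp1 = R1 ‖ R2 (parallel, both between nodes 0 and 1) = 1/(1/300 + 1/300) = 150 Ω
R_th = 150 Ω
I_n = V_th/R_th = 6/150 = 0.04 A, and R_n = R_th = 150 Ω

Final answer: I_n = 0.04 A, R_n = 150 Ω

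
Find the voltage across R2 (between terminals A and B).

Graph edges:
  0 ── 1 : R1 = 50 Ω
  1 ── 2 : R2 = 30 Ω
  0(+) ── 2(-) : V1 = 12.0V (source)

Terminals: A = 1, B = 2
R1 and R2 are in series across V1 (node 0 → node 1 → node 2), and the output A–B is taken across R2, so this is a voltage divider.
Series current: I = V1/(R1 + R2) = 12/(50 + 30) = 12/80 = 0.15 A
V_R2 = I × R2 = V1 × R2/(R1 + R2) = 12 × 30/80 = 4.5 V

Final answer: 4.5 V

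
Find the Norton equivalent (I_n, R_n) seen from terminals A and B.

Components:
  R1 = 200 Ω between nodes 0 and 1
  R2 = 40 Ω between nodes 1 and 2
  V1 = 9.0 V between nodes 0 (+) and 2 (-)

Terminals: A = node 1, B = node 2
Find the Thévenin equivalent first; then I_n = V_th/R_th and R_n = R_th.
Step 1 — V_th is the open-circuit voltage V_A - V_B (nothing connected across the terminals).
Nodal analysis, taking node 2 as the 0 V reference.
Source V1 fixes V_0 = 9 V.
KCL at each unknown node (sum of currents leaving = 0; resistances in Ω):
  Node 1: (V_1 - 9)/200 + (V_1 - 0)/40 = 0
Collecting terms: 0.03 × V_1 = 0.045  =>  V_1 = 1.5 V
V_th = V_1 - V_2 = 1.5 - 0 = 1.5 V
Step 2 — R_th: zero the source — replace V1 by a short circuit (node 2 merges into node 0) — and find the resistance seen between A (node 1) and B (node 0).
Reduce the network between node 1 (A) and node 0 (B) by series/parallel combination:
  Rp1 = R1 ‖ R2 (parallel, both between nodes 0 and 1) = 1/(1/200 + 1/40) = 33.33 Ω
R_th = 33.33 Ω
I_n = V_th/R_th = 1.5/33.33 = 0.045 A, and R_n = R_th = 33.33 Ω

Final answer: I_n = 0.045 A, R_n = 33.33 Ω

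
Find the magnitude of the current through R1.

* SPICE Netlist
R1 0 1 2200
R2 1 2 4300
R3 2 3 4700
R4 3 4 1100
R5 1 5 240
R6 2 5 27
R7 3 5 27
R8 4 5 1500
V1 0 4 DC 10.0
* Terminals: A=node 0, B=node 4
Nodal analysis, taking node 4 as the 0 V reference.
Source V1 fixes V_0 = 10 V.
KCL at each unknown node (sum of currents leaving = 0; resistances in Ω):
  Node 1: (V_1 - 10)/2200 + (V_1 - V_2)/4300 + (V_1 - V_5)/240 = 0
  Node 2: (V_2 - V_1)/4300 + (V_2 - V_3)/4700 + (V_2 - V_5)/27 = 0
  Node 3: (V_3 - V_2)/4700 + (V_3 - 0)/1100 + (V_3 - V_5)/27 = 0
  Node 5: (V_5 - V_1)/240 + (V_5 - V_2)/27 + (V_5 - V_3)/27 + (V_5 - 0)/1500 = 0
Collecting terms (coefficients in siemens):
  0.004854·V_1 - 0.0002326·V_2 - 0.004167·V_5 = 0.004545
  0.03748·V_2 - 0.0002326·V_1 - 0.0002128·V_3 - 0.03704·V_5 = 0
  0.03816·V_3 - 0.0002128·V_2 - 0.03704·V_5 = 0
  0.07891·V_5 - 0.004167·V_1 - 0.03704·V_2 - 0.03704·V_3 = 0
Solving these 4 simultaneous equations (Gaussian elimination) gives:
  V_1 = 2.836 V, V_2 = 2.1 V, V_3 = 2.045 V, V_5 = 2.095 V
I_R1 = (V_0 - V_1)/R1 = (10 - 2.836)/2200 = 0.003256 A
|I_R1| = 0.003256 A

Final answer: |I_R1| = 0.003256 A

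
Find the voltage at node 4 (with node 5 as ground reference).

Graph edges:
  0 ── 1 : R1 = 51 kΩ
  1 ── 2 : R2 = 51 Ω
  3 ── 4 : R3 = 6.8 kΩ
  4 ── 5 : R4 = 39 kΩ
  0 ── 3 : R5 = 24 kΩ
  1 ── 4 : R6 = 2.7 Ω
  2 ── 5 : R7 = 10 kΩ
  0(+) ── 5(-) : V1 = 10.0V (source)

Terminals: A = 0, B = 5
Nodal analysis, taking node 5 as the 0 V reference.
Source V1 fixes V_0 = 10 V.
KCL at each unknown node (sum of currents leaving = 0; resistances in Ω):
  Node 1: (V_1 - 10)/51000 + (V_1 - V_2)/51 + (V_1 - V_4)/2.7 = 0
  Node 2: (V_2 - V_1)/51 + (V_2 - 0)/10000 = 0
  Node 3: (V_3 - V_4)/6800 + (V_3 - 10)/24000 = 0
  Node 4: (V_4 - V_3)/6800 + (V_4 - 0)/39000 + (V_4 - V_1)/2.7 = 0
Collecting terms (coefficients in siemens):
  0.39·V_1 - 0.01961·V_2 - 0.3704·V_4 = 0.0001961
  0.01971·V_2 - 0.01961·V_1 = 0
  0.0001887·V_3 - 0.0001471·V_4 = 0.0004167
  0.3705·V_4 - 0.3704·V_1 - 0.0001471·V_3 = 0
Solving these 4 simultaneous equations (Gaussian elimination) gives:
  V_1 = 2.939 V, V_2 = 2.924 V, V_3 = 4.498 V, V_4 = 2.939 V
The requested potential is V_4 = 2.939 V.

Final answer: V_4 = 2.939 V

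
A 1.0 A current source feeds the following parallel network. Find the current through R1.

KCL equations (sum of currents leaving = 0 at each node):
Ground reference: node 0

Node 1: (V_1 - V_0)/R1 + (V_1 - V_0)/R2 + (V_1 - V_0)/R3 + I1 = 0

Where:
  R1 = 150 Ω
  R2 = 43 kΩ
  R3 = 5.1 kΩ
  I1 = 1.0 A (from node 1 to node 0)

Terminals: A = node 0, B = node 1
All resistors sit directly between nodes 0 and 1, so they are in parallel and share one voltage V; the full source current 1 A splits among them.
1/R_par = 1/150 + 1/43000 + 1/5100 = 0.006886 S  =>  R_par = 145.2 Ω
V = I × R_par = 1 × 145.2 = 145.2 V
I_R1 = V/R1 = 145.2/150 = 0.9681 A

Final answer: 0.9681 A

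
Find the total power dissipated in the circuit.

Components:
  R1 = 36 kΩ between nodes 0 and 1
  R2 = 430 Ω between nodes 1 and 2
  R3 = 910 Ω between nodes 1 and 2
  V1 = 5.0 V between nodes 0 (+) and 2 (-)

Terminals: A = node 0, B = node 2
Nodal analysis, taking node 2 as the 0 V reference.
Source V1 fixes V_0 = 5 V.
KCL at each unknown node (sum of currents leaving = 0; resistances in Ω):
  Node 1: (V_1 - 5)/36000 + (V_1 - 0)/430 + (V_1 - 0)/910 = 0
Collecting terms: 0.003452 × V_1 = 0.0001389  =>  V_1 = 0.04023 V
Power in each resistor, P = (ΔV)²/R:
  P_R1 = (5 - 0.04023)²/36000 = 0.0006833 W
  P_R2 = (0.04023 - 0)²/430 = 0.000003764 W
  P_R3 = (0.04023 - 0)²/910 = 0.000001779 W
P_total = P_R1 + P_R2 + P_R3 = 0.0006889 W

Final answer: 0.0006889 W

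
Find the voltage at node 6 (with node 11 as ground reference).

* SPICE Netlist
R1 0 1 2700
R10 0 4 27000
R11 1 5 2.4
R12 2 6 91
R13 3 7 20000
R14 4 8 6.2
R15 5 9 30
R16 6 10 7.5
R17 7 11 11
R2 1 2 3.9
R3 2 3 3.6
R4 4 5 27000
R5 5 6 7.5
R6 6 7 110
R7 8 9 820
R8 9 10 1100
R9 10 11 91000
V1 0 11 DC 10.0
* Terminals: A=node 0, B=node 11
Nodal analysis, taking node 11 as the 0 V reference.
Source V1 fixes V_0 = 10 V.
KCL at each unknown node (sum of currents leaving = 0; resistances in Ω):
  Node 1: (V_1 - 10)/2700 + (V_1 - V_2)/3.9 + (V_1 - V_5)/2.4 = 0
  Node 2: (V_2 - V_1)/3.9 + (V_2 - V_3)/3.6 + (V_2 - V_6)/91 = 0
  Node 3: (V_3 - V_2)/3.6 + (V_3 - V_7)/20000 = 0
  Node 4: (V_4 - V_5)/27000 + (V_4 - 10)/27000 + (V_4 - V_8)/6.2 = 0
  Node 5: (V_5 - V_4)/27000 + (V_5 - V_6)/7.5 + (V_5 - V_1)/2.4 + (V_5 - V_9)/30 = 0
  Node 6: (V_6 - V_5)/7.5 + (V_6 - V_7)/110 + (V_6 - V_2)/91 + (V_6 - V_10)/7.5 = 0
  Node 7: (V_7 - V_6)/110 + (V_7 - V_3)/20000 + (V_7 - 0)/11 = 0
  Node 8: (V_8 - V_9)/820 + (V_8 - V_4)/6.2 = 0
  Node 9: (V_9 - V_8)/820 + (V_9 - V_10)/1100 + (V_9 - V_5)/30 = 0
  Node 10: (V_10 - V_9)/1100 + (V_10 - 0)/91000 + (V_10 - V_6)/7.5 = 0
Collecting terms (coefficients in siemens):
  0.6734·V_1 - 0.2564·V_2 - 0.4167·V_5 = 0.003704
  0.5452·V_2 - 0.2564·V_1 - 0.2778·V_3 - 0.01099·V_6 = 0
  0.2778·V_3 - 0.2778·V_2 - 0.00005·V_7 = 0
  0.1614·V_4 - 0.00003704·V_5 - 0.1613·V_8 = 0.0003704
  0.5834·V_5 - 0.4167·V_1 - 0.00003704·V_4 - 0.1333·V_6 - 0.03333·V_9 = 0
  0.2867·V_6 - 0.01099·V_2 - 0.1333·V_5 - 0.009091·V_7 - 0.1333·V_10 = 0
  0.1001·V_7 - 0.00005·V_3 - 0.009091·V_6 = 0
  0.1625·V_8 - 0.1613·V_4 - 0.00122·V_9 = 0
  0.03546·V_9 - 0.03333·V_5 - 0.00122·V_8 - 0.0009091·V_10 = 0
  0.1343·V_10 - 0.1333·V_6 - 0.0009091·V_9 = 0
Solving these 10 simultaneous equations (Gaussian elimination) gives:
  V_1 = 0.4976 V, V_2 = 0.4961 V, V_3 = 0.496 V, V_4 = 0.7727 V
  V_5 = 0.49 V, V_6 = 0.4641 V, V_7 = 0.04242 V, V_8 = 0.7706 V
  V_9 = 0.499 V, V_10 = 0.4643 V
The requested potential is V_6 = 0.4641 V.

Final answer: V_6 = 0.4641 V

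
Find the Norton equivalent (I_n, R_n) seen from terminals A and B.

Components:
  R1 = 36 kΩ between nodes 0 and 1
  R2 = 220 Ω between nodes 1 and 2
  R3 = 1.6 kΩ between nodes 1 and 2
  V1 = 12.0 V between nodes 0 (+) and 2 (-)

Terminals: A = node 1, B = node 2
Find the Thévenin equivalent first; then I_n = V_th/R_th and R_n = R_th.
Step 1 — V_th is the open-circuit voltage V_A - V_B (nothing connected across the terminals).
Nodal analysis, taking node 2 as the 0 V reference.
Source V1 fixes V_0 = 12 V.
KCL at each unknown node (sum of currents leaving = 0; resistances in Ω):
  Node 1: (V_1 - 12)/36000 + (V_1 - 0)/220 + (V_1 - 0)/1600 = 0
Collecting terms: 0.005198 × V_1 = 0.0003333  =>  V_1 = 0.06412 V
V_th = V_1 - V_2 = 0.06412 - 0 = 0.06412 V
Step 2 — R_th: zero the source — replace V1 by a short circuit (node 2 merges into node 0) — and find the resistance seen between A (node 1) and B (node 0).
Reduce the network between node 1 (A) and node 0 (B) by series/parallel combination:
  Rp1 = R1 ‖ R2 ‖ R3 (parallel, all between nodes 0 and 1) = 1/(1/36000 + 1/220 + 1/1600) = 192.4 Ω
R_th = 192.4 Ω
I_n = V_th/R_th = 0.06412/192.4 = 0.0003333 A, and R_n = R_th = 192.4 Ω

Final answer: I_n = 0.0003333 A, R_n = 192.4 Ω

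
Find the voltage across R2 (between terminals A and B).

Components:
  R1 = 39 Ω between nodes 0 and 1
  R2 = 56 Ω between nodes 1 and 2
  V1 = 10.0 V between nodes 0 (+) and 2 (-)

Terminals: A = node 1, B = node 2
R1 and R2 are in series across V1 (node 0 → node 1 → node 2), and the output A–B is taken across R2, so this is a voltage divider.
Series current: I = V1/(R1 + R2) = 10/(39 + 56) = 10/95 = 0.1053 A
V_R2 = I × R2 = V1 × R2/(R1 + R2) = 10 × 56/95 = 5.895 V

Final answer: 5.895 V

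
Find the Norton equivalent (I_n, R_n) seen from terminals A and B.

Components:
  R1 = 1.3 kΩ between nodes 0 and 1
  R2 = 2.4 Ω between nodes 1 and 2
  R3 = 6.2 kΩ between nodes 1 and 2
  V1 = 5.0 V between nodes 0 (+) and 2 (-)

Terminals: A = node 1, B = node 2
Find the Thévenin equivalent first; then I_n = V_th/R_th and R_n = R_th.
Step 1 — V_th is the open-circuit voltage V_A - V_B (nothing connected across the terminals).
Nodal analysis, taking node 2 as the 0 V reference.
Source V1 fixes V_0 = 5 V.
KCL at each unknown node (sum of currents leaving = 0; resistances in Ω):
  Node 1: (V_1 - 5)/1300 + (V_1 - 0)/2.4 + (V_1 - 0)/6200 = 0
Collecting terms: 0.4176 × V_1 = 0.003846  =>  V_1 = 0.00921 V
V_th = V_1 - V_2 = 0.00921 - 0 = 0.00921 V
Step 2 — R_th: zero the source — replace V1 by a short circuit (node 2 merges into node 0) — and find the resistance seen between A (node 1) and B (node 0).
Reduce the network between node 1 (A) and node 0 (B) by series/parallel combination:
  Rp1 = R1 ‖ R2 ‖ R3 (parallel, all between nodes 0 and 1) = 1/(1/1300 + 1/2.4 + 1/6200) = 2.395 Ω
R_th = 2.395 Ω
I_n = V_th/R_th = 0.00921/2.395 = 0.003846 A, and R_n = R_th = 2.395 Ω

Final answer: I_n = 0.003846 A, R_n = 2.395 Ω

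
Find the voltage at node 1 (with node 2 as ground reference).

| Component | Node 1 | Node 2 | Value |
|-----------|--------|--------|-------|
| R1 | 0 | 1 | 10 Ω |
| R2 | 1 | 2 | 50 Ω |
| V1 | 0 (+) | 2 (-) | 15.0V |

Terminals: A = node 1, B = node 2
Nodal analysis, taking node 2 as the 0 V reference.
Source V1 fixes V_0 = 15 V.
KCL at each unknown node (sum of currents leaving = 0; resistances in Ω):
  Node 1: (V_1 - 15)/10 + (V_1 - 0)/50 = 0
Collecting terms: 0.12 × V_1 = 1.5  =>  V_1 = 12.5 V
The requested potential is V_1 = 12.5 V.

Final answer: V_1 = 12.5 V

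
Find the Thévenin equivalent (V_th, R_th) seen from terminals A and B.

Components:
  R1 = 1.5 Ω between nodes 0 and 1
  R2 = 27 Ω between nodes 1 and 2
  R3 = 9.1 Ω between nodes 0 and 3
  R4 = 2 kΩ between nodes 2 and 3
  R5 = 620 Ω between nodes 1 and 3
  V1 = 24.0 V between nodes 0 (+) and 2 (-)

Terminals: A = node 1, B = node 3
Step 1 — V_th is the open-circuit voltage V_A - V_B (nothing connected across the terminals).
Nodal analysis, taking node 2 as the 0 V reference.
Source V1 fixes V_0 = 24 V.
KCL at each unknown node (sum of currents leaving = 0; resistances in Ω):
  Node 1: (V_1 - 24)/1.5 + (V_1 - 0)/27 + (V_1 - V_3)/620 = 0
  Node 3: (V_3 - 24)/9.1 + (V_3 - 0)/2000 + (V_3 - V_1)/620 = 0
Collecting terms (coefficients in siemens):
  0.7053·V_1 - 0.001613·V_3 = 16
  0.112·V_3 - 0.001613·V_1 = 2.637
Determinant D = (0.7053)(0.112) - (-0.001613)(-0.001613) = 0.07899
V_1 = [(16)(0.112) - (-0.001613)(2.637)]/D = 22.74 V
V_3 = [(0.7053)(2.637) - (16)(-0.001613)]/D = 23.87 V
V_th = V_1 - V_3 = 22.74 - 23.87 = -1.135 V
Step 2 — R_th: zero the source — replace V1 by a short circuit (node 2 merges into node 0) — and find the resistance seen between A (node 1) and B (node 3).
Reduce the network between node 1 (A) and node 3 (B) by series/parallel combination:
  Rp1 = R1 ‖ R2 (parallel, both between nodes 0 and 1) = 1/(1/1.5 + 1/27) = 1.421 Ω
  Rp2 = R3 ‖ R4 (parallel, both between nodes 0 and 3) = 1/(1/9.1 + 1/2000) = 9.059 Ω
  Rs1 = Rp1 + Rp2 (series, joined only at node 0) = 1.421 + 9.059 = 10.48 Ω
  Rp3 = R5 ‖ Rs1 (parallel, both between nodes 1 and 3) = 1/(1/620 + 1/10.48) = 10.31 Ω
R_th = 10.31 Ω

Final answer: V_th = -1.135 V, R_th = 10.31 Ω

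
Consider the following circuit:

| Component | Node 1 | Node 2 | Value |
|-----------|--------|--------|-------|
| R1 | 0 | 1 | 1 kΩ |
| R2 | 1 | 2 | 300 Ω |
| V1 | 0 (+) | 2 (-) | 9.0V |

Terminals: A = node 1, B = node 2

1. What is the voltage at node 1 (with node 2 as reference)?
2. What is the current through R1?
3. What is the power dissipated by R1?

Nodal analysis, taking node 2 as the 0 V reference.
Source V1 fixes V_0 = 9 V.
KCL at each unknown node (sum of currents leaving = 0; resistances in Ω):
  Node 1: (V_1 - 9)/1000 + (V_1 - 0)/300 = 0
Collecting terms: 0.004333 × V_1 = 0.009  =>  V_1 = 2.077 V
Part 1:
  Read off the nodal solution: V_1 = 2.077 V
Part 2:
  I_R1 = (V_0 - V_1)/R1 = (9 - 2.077)/1000 = 0.006923 A
  Magnitude: I_R1 = 0.006923 A
Part 3:
  I_R1 = (V_0 - V_1)/R1 = (9 - 2.077)/1000 = 0.006923 A
  P_R1 = I_R1² × R1 = (0.006923)² × 1000 = 0.04793 W

Final answers:
1. V_1 = 2.077 V
2. I_R1 = 0.006923 A
3. P_R1 = 0.04793 W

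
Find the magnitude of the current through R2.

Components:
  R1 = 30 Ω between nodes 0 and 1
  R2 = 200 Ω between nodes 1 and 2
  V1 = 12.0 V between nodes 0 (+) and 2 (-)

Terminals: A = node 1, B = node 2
Nodal analysis, taking node 2 as the 0 V reference.
Source V1 fixes V_0 = 12 V.
KCL at each unknown node (sum of currents leaving = 0; resistances in Ω):
  Node 1: (V_1 - 12)/30 + (V_1 - 0)/200 = 0
Collecting terms: 0.03833 × V_1 = 0.4  =>  V_1 = 10.43 V
I_R2 = (V_1 - V_2)/R2 = (10.43 - 0)/200 = 0.05217 A
|I_R2| = 0.05217 A

Final answer: |I_R2| = 0.05217 A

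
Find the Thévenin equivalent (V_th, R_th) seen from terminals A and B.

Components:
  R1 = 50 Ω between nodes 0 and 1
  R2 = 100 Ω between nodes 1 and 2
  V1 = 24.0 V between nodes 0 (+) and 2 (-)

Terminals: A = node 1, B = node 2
Step 1 — V_th is the open-circuit voltage V_A - V_B (nothing connected across the terminals).
Nodal analysis, taking node 2 as the 0 V reference.
Source V1 fixes V_0 = 24 V.
KCL at each unknown node (sum of currents leaving = 0; resistances in Ω):
  Node 1: (V_1 - 24)/50 + (V_1 - 0)/100 = 0
Collecting terms: 0.03 × V_1 = 0.48  =>  V_1 = 16 V
V_th = V_1 - V_2 = 16 - 0 = 16 V
Step 2 — R_th: zero the source — replace V1 by a short circuit (node 2 merges into node 0) — and find the resistance seen between A (node 1) and B (node 0).
Reduce the network between node 1 (A) and node 0 (B) by series/parallel combination:
  Rp1 = R1 ‖ R2 (parallel, both between nodes 0 and 1) = 1/(1/50 + 1/100) = 33.33 Ω
R_th = 33.33 Ω

Final answer: V_th = 16 V, R_th = 33.33 Ω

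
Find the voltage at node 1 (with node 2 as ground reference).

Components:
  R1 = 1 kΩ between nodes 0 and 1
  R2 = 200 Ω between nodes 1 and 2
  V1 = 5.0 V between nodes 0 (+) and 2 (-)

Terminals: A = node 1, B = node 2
Nodal analysis, taking node 2 as the 0 V reference.
Source V1 fixes V_0 = 5 V.
KCL at each unknown node (sum of currents leaving = 0; resistances in Ω):
  Node 1: (V_1 - 5)/1000 + (V_1 - 0)/200 = 0
Collecting terms: 0.006 × V_1 = 0.005  =>  V_1 = 0.8333 V
The requested potential is V_1 = 0.8333 V.

Final answer: V_1 = 0.8333 V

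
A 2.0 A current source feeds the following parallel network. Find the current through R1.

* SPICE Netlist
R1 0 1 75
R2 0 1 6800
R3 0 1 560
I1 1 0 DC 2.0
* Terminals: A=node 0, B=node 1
All resistors sit directly between nodes 0 and 1, so they are in parallel and share one voltage V; the full source current 2 A splits among them.
1/R_par = 1/75 + 1/6800 + 1/560 = 0.01527 S  =>  R_par = 65.5 Ω
V = I × R_par = 2 × 65.5 = 131 V
I_R1 = V/R1 = 131/75 = 1.747 A

Final answer: 1.747 A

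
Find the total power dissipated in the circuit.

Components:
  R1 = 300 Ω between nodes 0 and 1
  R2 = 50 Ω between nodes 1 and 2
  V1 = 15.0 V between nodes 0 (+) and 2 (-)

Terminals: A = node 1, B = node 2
Nodal analysis, taking node 2 as the 0 V reference.
Source V1 fixes V_0 = 15 V.
KCL at each unknown node (sum of currents leaving = 0; resistances in Ω):
  Node 1: (V_1 - 15)/300 + (V_1 - 0)/50 = 0
Collecting terms: 0.02333 × V_1 = 0.05  =>  V_1 = 2.143 V
Power in each resistor, P = (ΔV)²/R:
  P_R1 = (15 - 2.143)²/300 = 0.551 W
  P_R2 = (2.143 - 0)²/50 = 0.09184 W
P_total = P_R1 + P_R2 = 0.6429 W

Final answer: 0.6429 W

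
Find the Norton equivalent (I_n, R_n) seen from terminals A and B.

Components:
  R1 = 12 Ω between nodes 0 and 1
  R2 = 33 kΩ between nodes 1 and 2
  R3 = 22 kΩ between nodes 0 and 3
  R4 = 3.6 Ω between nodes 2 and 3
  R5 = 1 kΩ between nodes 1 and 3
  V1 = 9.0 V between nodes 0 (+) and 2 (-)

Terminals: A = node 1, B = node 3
Find the Thévenin equivalent first; then I_n = V_th/R_th and R_n = R_th.
Step 1 — V_th is the open-circuit voltage V_A - V_B (nothing connected across the terminals).
Nodal analysis, taking node 2 as the 0 V reference.
Source V1 fixes V_0 = 9 V.
KCL at each unknown node (sum of currents leaving = 0; resistances in Ω):
  Node 1: (V_1 - 9)/12 + (V_1 - 0)/33000 + (V_1 - V_3)/1000 = 0
  Node 3: (V_3 - 9)/22000 + (V_3 - 0)/3.6 + (V_3 - V_1)/1000 = 0
Collecting terms (coefficients in siemens):
  0.08436·V_1 - 0.001·V_3 = 0.75
  0.2788·V_3 - 0.001·V_1 = 0.0004091
Determinant D = (0.08436)(0.2788) - (-0.001)(-0.001) = 0.02352
V_1 = [(0.75)(0.2788) - (-0.001)(0.0004091)]/D = 8.89 V
V_3 = [(0.08436)(0.0004091) - (0.75)(-0.001)]/D = 0.03335 V
V_th = V_1 - V_3 = 8.89 - 0.03335 = 8.857 V
Step 2 — R_th: zero the source — replace V1 by a short circuit (node 2 merges into node 0) — and find the resistance seen between A (node 1) and B (node 3).
Reduce the network between node 1 (A) and node 3 (B) by series/parallel combination:
  Rp1 = R1 ‖ R2 (parallel, both between nodes 0 and 1) = 1/(1/12 + 1/33000) = 12 Ω
  Rp2 = R3 ‖ R4 (parallel, both between nodes 0 and 3) = 1/(1/22000 + 1/3.6) = 3.599 Ω
  Rs1 = Rp1 + Rp2 (series, joined only at node 0) = 12 + 3.599 = 15.6 Ω
  Rp3 = R5 ‖ Rs1 (parallel, both between nodes 1 and 3) = 1/(1/1000 + 1/15.6) = 15.36 Ω
R_th = 15.36 Ω
I_n = V_th/R_th = 8.857/15.36 = 0.5768 A, and R_n = R_th = 15.36 Ω

Final answer: I_n = 0.5768 A, R_n = 15.36 Ω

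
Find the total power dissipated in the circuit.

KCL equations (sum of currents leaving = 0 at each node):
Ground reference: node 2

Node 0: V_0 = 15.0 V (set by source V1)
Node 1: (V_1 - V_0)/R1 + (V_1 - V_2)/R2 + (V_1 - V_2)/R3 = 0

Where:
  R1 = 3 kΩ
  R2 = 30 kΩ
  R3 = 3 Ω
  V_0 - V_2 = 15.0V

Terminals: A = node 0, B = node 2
Nodal analysis, taking node 2 as the 0 V reference.
Source V1 fixes V_0 = 15 V.
KCL at each unknown node (sum of currents leaving = 0; resistances in Ω):
  Node 1: (V_1 - 15)/3000 + (V_1 - 0)/30000 + (V_1 - 0)/3 = 0
Collecting terms: 0.3337 × V_1 = 0.005  =>  V_1 = 0.01498 V
Power in each resistor, P = (ΔV)²/R:
  P_R1 = (15 - 0.01498)²/3000 = 0.07485 W
  P_R2 = (0.01498 - 0)²/30000 = 0.000000007484 W
  P_R3 = (0.01498 - 0)²/3 = 0.00007484 W
P_total = P_R1 + P_R2 + P_R3 = 0.07493 W

Final answer: 0.07493 W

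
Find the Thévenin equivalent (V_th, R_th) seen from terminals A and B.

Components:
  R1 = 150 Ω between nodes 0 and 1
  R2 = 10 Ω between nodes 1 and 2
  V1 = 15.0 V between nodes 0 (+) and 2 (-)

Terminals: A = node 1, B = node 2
Step 1 — V_th is the open-circuit voltage V_A - V_B (nothing connected across the terminals).
Nodal analysis, taking node 2 as the 0 V reference.
Source V1 fixes V_0 = 15 V.
KCL at each unknown node (sum of currents leaving = 0; resistances in Ω):
  Node 1: (V_1 - 15)/150 + (V_1 - 0)/10 = 0
Collecting terms: 0.1067 × V_1 = 0.1  =>  V_1 = 0.9375 V
V_th = V_1 - V_2 = 0.9375 - 0 = 0.9375 V
Step 2 — R_th: zero the source — replace V1 by a short circuit (node 2 merges into node 0) — and find the resistance seen between A (node 1) and B (node 0).
Reduce the network between node 1 (A) and node 0 (B) by series/parallel combination:
  Rp1 = R1 ‖ R2 (parallel, both between nodes 0 and 1) = 1/(1/150 + 1/10) = 9.375 Ω
R_th = 9.375 Ω

Final answer: V_th = 0.9375 V, R_th = 9.375 Ω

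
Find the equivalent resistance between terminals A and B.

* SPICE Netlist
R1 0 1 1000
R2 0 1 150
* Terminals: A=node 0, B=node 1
Reduce the network between node 0 (A) and node 1 (B) by series/parallel combination:
  Rp1 = R1 ‖ R2 (parallel, both between nodes 0 and 1) = 1/(1/1000 + 1/150) = 130.4 Ω
R_eq = 130.4 Ω

Final answer: 130.4 Ω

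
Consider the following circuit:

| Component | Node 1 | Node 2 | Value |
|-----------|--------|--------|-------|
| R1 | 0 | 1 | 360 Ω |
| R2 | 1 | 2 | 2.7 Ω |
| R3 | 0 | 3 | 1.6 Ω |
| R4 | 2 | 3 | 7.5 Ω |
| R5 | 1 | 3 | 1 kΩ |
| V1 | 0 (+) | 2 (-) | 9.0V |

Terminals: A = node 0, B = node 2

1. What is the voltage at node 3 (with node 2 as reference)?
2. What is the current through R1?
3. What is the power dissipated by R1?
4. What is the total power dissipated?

Nodal analysis, taking node 2 as the 0 V reference.
Source V1 fixes V_0 = 9 V.
KCL at each unknown node (sum of currents leaving = 0; resistances in Ω):
  Node 1: (V_1 - 9)/360 + (V_1 - 0)/2.7 + (V_1 - V_3)/1000 = 0
  Node 3: (V_3 - 9)/1.6 + (V_3 - 0)/7.5 + (V_3 - V_1)/1000 = 0
Collecting terms (coefficients in siemens):
  0.3741·V_1 - 0.001·V_3 = 0.025
  0.7593·V_3 - 0.001·V_1 = 5.625
Determinant D = (0.3741)(0.7593) - (-0.001)(-0.001) = 0.2841
V_1 = [(0.025)(0.7593) - (-0.001)(5.625)]/D = 0.08662 V
V_3 = [(0.3741)(5.625) - (0.025)(-0.001)]/D = 7.408 V
Part 1:
  Read off the nodal solution: V_3 = 7.408 V
Part 2:
  I_R1 = (V_0 - V_1)/R1 = (9 - 0.08662)/360 = 0.02476 A
  Magnitude: I_R1 = 0.02476 A
Part 3:
  I_R1 = (V_0 - V_1)/R1 = (9 - 0.08662)/360 = 0.02476 A
  P_R1 = I_R1² × R1 = (0.02476)² × 360 = 0.2207 W
Part 4:
  Power in each resistor, P = (ΔV)²/R:
    P_R1 = (9 - 0.08662)²/360 = 0.2207 W
    P_R2 = (0.08662 - 0)²/2.7 = 0.002779 W
    P_R3 = (9 - 7.408)²/1.6 = 1.584 W
    P_R4 = (0 - 7.408)²/7.5 = 7.317 W
    P_R5 = (0.08662 - 7.408)²/1000 = 0.0536 W
  P_total = P_R1 + P_R2 + P_R3 + P_R4 + P_R5 = 9.178 W

Final answers:
1. V_3 = 7.408 V
2. I_R1 = 0.02476 A
3. P_R1 = 0.2207 W
4. P_total = 9.178 W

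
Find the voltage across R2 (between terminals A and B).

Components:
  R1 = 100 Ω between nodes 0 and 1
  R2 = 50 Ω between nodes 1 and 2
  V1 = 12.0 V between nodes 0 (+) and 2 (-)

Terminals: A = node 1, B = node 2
R1 and R2 are in series across V1 (node 0 → node 1 → node 2), and the output A–B is taken across R2, so this is a voltage divider.
Series current: I = V1/(R1 + R2) = 12/(100 + 50) = 12/150 = 0.08 A
V_R2 = I × R2 = V1 × R2/(R1 + R2) = 12 × 50/150 = 4 V

Final answer: 4 V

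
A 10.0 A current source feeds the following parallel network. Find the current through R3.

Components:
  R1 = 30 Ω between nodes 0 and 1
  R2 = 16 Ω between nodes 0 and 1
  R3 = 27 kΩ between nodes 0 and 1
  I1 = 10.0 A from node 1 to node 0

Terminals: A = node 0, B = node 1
All resistors sit directly between nodes 0 and 1, so they are in parallel and share one voltage V; the full source current 10 A splits among them.
1/R_par = 1/30 + 1/16 + 1/27000 = 0.09587 S  =>  R_par = 10.43 Ω
V = I × R_par = 10 × 10.43 = 104.3 V
I_R3 = V/R3 = 104.3/27000 = 0.003863 A

Final answer: 0.003863 A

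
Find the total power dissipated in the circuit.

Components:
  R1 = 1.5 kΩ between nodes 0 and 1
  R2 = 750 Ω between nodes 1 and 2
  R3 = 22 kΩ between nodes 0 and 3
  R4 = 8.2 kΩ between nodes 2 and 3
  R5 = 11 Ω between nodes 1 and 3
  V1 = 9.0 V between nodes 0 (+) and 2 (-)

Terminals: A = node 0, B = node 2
Nodal analysis, taking node 2 as the 0 V reference.
Source V1 fixes V_0 = 9 V.
KCL at each unknown node (sum of currents leaving = 0; resistances in Ω):
  Node 1: (V_1 - 9)/1500 + (V_1 - 0)/750 + (V_1 - V_3)/11 = 0
  Node 3: (V_3 - 9)/22000 + (V_3 - 0)/8200 + (V_3 - V_1)/11 = 0
Collecting terms (coefficients in siemens):
  0.09291·V_1 - 0.09091·V_3 = 0.006
  0.09108·V_3 - 0.09091·V_1 = 0.0004091
Determinant D = (0.09291)(0.09108) - (-0.09091)(-0.09091) = 0.0001974
V_1 = [(0.006)(0.09108) - (-0.09091)(0.0004091)]/D = 2.957 V
V_3 = [(0.09291)(0.0004091) - (0.006)(-0.09091)]/D = 2.956 V
Power in each resistor, P = (ΔV)²/R:
  P_R1 = (9 - 2.957)²/1500 = 0.02434 W
  P_R2 = (2.957 - 0)²/750 = 0.01166 W
  P_R3 = (9 - 2.956)²/22000 = 0.00166 W
  P_R4 = (0 - 2.956)²/8200 = 0.001066 W
  P_R5 = (2.957 - 2.956)²/11 = 0.00000008095 W
P_total = P_R1 + P_R2 + P_R3 + P_R4 + P_R5 = 0.03873 W

Final answer: 0.03873 W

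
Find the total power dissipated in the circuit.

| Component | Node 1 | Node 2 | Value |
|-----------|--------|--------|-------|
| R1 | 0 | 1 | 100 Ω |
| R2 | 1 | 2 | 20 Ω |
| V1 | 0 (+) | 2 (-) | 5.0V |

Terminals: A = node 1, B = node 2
Nodal analysis, taking node 2 as the 0 V reference.
Source V1 fixes V_0 = 5 V.
KCL at each unknown node (sum of currents leaving = 0; resistances in Ω):
  Node 1: (V_1 - 5)/100 + (V_1 - 0)/20 = 0
Collecting terms: 0.06 × V_1 = 0.05  =>  V_1 = 0.8333 V
Power in each resistor, P = (ΔV)²/R:
  P_R1 = (5 - 0.8333)²/100 = 0.1736 W
  P_R2 = (0.8333 - 0)²/20 = 0.03472 W
P_total = P_R1 + P_R2 = 0.2083 W

Final answer: 0.2083 W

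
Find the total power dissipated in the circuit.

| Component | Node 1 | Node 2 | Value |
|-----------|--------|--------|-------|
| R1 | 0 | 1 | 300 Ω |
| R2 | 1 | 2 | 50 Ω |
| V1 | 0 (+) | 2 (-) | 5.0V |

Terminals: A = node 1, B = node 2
Nodal analysis, taking node 2 as the 0 V reference.
Source V1 fixes V_0 = 5 V.
KCL at each unknown node (sum of currents leaving = 0; resistances in Ω):
  Node 1: (V_1 - 5)/300 + (V_1 - 0)/50 = 0
Collecting terms: 0.02333 × V_1 = 0.01667  =>  V_1 = 0.7143 V
Power in each resistor, P = (ΔV)²/R:
  P_R1 = (5 - 0.7143)²/300 = 0.06122 W
  P_R2 = (0.7143 - 0)²/50 = 0.0102 W
P_total = P_R1 + P_R2 = 0.07143 W

Final answer: 0.07143 W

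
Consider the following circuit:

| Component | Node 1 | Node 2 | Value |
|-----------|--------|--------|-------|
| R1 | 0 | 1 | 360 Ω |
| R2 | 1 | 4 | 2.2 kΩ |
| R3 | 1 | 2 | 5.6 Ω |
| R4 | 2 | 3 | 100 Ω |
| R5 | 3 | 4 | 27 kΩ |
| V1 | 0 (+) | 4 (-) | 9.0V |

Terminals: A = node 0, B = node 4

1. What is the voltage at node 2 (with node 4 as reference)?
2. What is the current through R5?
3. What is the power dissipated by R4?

Nodal analysis, taking node 4 as the 0 V reference.
Source V1 fixes V_0 = 9 V.
KCL at each unknown node (sum of currents leaving = 0; resistances in Ω):
  Node 1: (V_1 - 9)/360 + (V_1 - 0)/2200 + (V_1 - V_2)/5.6 = 0
  Node 2: (V_2 - V_1)/5.6 + (V_2 - V_3)/100 = 0
  Node 3: (V_3 - V_2)/100 + (V_3 - 0)/27000 = 0
Collecting terms (coefficients in siemens):
  0.1818·V_1 - 0.1786·V_2 = 0.025
  0.1886·V_2 - 0.1786·V_1 - 0.01·V_3 = 0
  0.01004·V_3 - 0.01·V_2 = 0
Solving these 3 simultaneous equations (Gaussian elimination) gives:
  V_1 = 7.647 V, V_2 = 7.646 V, V_3 = 7.617 V
Part 1:
  Read off the nodal solution: V_2 = 7.646 V
Part 2:
  I_R5 = (V_3 - V_4)/R5 = (7.617 - 0)/27000 = 0.0002821 A
  Magnitude: I_R5 = 0.0002821 A
Part 3:
  I_R4 = (V_2 - V_3)/R4 = (7.646 - 7.617)/100 = 0.0002821 A
  P_R4 = I_R4² × R4 = (0.0002821)² × 100 = 0.000007959 W

Final answers:
1. V_2 = 7.646 V
2. I_R5 = 0.0002821 A
3. P_R4 = 7.959e-06 W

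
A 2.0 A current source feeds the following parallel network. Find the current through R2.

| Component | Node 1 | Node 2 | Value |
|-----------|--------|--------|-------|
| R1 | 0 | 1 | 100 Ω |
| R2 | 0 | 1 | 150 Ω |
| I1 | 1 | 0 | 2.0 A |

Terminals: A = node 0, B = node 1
All resistors sit directly between nodes 0 and 1, so they are in parallel and share one voltage V; the full source current 2 A splits among them.
1/R_par = 1/100 + 1/150 = 0.01667 S  =>  R_par = 60 Ω
V = I × R_par = 2 × 60 = 120 V
I_R2 = V/R2 = 120/150 = 0.8 A

Final answer: 0.8 A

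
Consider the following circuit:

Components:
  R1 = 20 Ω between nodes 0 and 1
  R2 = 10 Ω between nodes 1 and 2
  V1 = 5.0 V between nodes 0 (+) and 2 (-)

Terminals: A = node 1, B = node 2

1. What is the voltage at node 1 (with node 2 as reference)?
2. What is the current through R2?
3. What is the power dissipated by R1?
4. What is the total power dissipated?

Nodal analysis, taking node 2 as the 0 V reference.
Source V1 fixes V_0 = 5 V.
KCL at each unknown node (sum of currents leaving = 0; resistances in Ω):
  Node 1: (V_1 - 5)/20 + (V_1 - 0)/10 = 0
Collecting terms: 0.15 × V_1 = 0.25  =>  V_1 = 1.667 V
Part 1:
  Read off the nodal solution: V_1 = 1.667 V
Part 2:
  I_R2 = (V_1 - V_2)/R2 = (1.667 - 0)/10 = 0.1667 A
  Magnitude: I_R2 = 0.1667 A
Part 3:
  I_R1 = (V_0 - V_1)/R1 = (5 - 1.667)/20 = 0.1667 A
  P_R1 = I_R1² × R1 = (0.1667)² × 20 = 0.5556 W
Part 4:
  Power in each resistor, P = (ΔV)²/R:
    P_R1 = (5 - 1.667)²/20 = 0.5556 W
    P_R2 = (1.667 - 0)²/10 = 0.2778 W
  P_total = P_R1 + P_R2 = 0.8333 W

Final answers:
1. V_1 = 1.667 V
2. I_R2 = 0.1667 A
3. P_R1 = 0.5556 W
4. P_total = 0.8333 W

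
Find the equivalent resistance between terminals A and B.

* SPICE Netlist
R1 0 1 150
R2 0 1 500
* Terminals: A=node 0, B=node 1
Reduce the network between node 0 (A) and node 1 (B) by series/parallel combination:
  Rp1 = R1 ‖ R2 (parallel, both between nodes 0 and 1) = 1/(1/150 + 1/500) = 115.4 Ω
R_eq = 115.4 Ω

Final answer: 115.4 Ω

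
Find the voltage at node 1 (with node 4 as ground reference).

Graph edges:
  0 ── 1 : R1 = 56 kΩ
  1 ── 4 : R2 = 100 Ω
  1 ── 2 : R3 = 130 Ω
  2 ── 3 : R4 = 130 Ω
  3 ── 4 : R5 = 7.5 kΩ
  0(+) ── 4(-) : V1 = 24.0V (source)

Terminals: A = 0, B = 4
Nodal analysis, taking node 4 as the 0 V reference.
Source V1 fixes V_0 = 24 V.
KCL at each unknown node (sum of currents leaving = 0; resistances in Ω):
  Node 1: (V_1 - 24)/56000 + (V_1 - 0)/100 + (V_1 - V_2)/130 = 0
  Node 2: (V_2 - V_1)/130 + (V_2 - V_3)/130 = 0
  Node 3: (V_3 - V_2)/130 + (V_3 - 0)/7500 = 0
Collecting terms (coefficients in siemens):
  0.01771·V_1 - 0.007692·V_2 = 0.0004286
  0.01538·V_2 - 0.007692·V_1 - 0.007692·V_3 = 0
  0.007826·V_3 - 0.007692·V_2 = 0
Solving these 3 simultaneous equations (Gaussian elimination) gives:
  V_1 = 0.04224 V, V_2 = 0.04153 V, V_3 = 0.04082 V
The requested potential is V_1 = 0.04224 V.

Final answer: V_1 = 0.04224 V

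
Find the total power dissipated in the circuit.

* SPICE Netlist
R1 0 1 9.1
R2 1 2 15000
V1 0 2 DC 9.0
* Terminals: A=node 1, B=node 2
Nodal analysis, taking node 2 as the 0 V reference.
Source V1 fixes V_0 = 9 V.
KCL at each unknown node (sum of currents leaving = 0; resistances in Ω):
  Node 1: (V_1 - 9)/9.1 + (V_1 - 0)/15000 = 0
Collecting terms: 0.11 × V_1 = 0.989  =>  V_1 = 8.995 V
Power in each resistor, P = (ΔV)²/R:
  P_R1 = (9 - 8.995)²/9.1 = 0.000003272 W
  P_R2 = (8.995 - 0)²/15000 = 0.005393 W
P_total = P_R1 + P_R2 = 0.005397 W

Final answer: 0.005397 W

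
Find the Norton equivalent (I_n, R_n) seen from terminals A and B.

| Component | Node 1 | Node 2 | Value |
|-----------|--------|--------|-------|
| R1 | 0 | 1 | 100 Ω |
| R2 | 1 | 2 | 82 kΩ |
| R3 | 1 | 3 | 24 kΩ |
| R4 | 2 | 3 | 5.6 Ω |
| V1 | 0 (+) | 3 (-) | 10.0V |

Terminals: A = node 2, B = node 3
Find the Thévenin equivalent first; then I_n = V_th/R_th and R_n = R_th.
Step 1 — V_th is the open-circuit voltage V_A - V_B (nothing connected across the terminals).
Nodal analysis, taking node 3 as the 0 V reference.
Source V1 fixes V_0 = 10 V.
KCL at each unknown node (sum of currents leaving = 0; resistances in Ω):
  Node 1: (V_1 - 10)/100 + (V_1 - V_2)/82000 + (V_1 - 0)/24000 = 0
  Node 2: (V_2 - V_1)/82000 + (V_2 - 0)/5.6 = 0
Collecting terms (coefficients in siemens):
  0.01005·V_1 - 0.0000122·V_2 = 0.1
  0.1786·V_2 - 0.0000122·V_1 = 0
Determinant D = (0.01005)(0.1786) - (-0.0000122)(-0.0000122) = 0.001795
V_1 = [(0.1)(0.1786) - (-0.0000122)(0)]/D = 9.946 V
V_2 = [(0.01005)(0) - (0.1)(-0.0000122)]/D = 0.0006792 V
V_th = V_2 - V_3 = 0.0006792 - 0 = 0.0006792 V
Step 2 — R_th: zero the source — replace V1 by a short circuit (node 3 merges into node 0) — and find the resistance seen between A (node 2) and B (node 0).
Reduce the network between node 2 (A) and node 0 (B) by series/parallel combination:
  Rp1 = R1 ‖ R3 (parallel, both between nodes 0 and 1) = 1/(1/100 + 1/24000) = 99.59 Ω
  Rs1 = R2 + Rp1 (series, joined only at node 1) = 82000 + 99.59 = 82100 Ω
  Rp2 = R4 ‖ Rs1 (parallel, both between nodes 0 and 2) = 1/(1/5.6 + 1/82100) = 5.6 Ω
R_th = 5.6 Ω
I_n = V_th/R_th = 0.0006792/5.6 = 0.0001213 A, and R_n = R_th = 5.6 Ω

Final answer: I_n = 0.0001213 A, R_n = 5.6 Ω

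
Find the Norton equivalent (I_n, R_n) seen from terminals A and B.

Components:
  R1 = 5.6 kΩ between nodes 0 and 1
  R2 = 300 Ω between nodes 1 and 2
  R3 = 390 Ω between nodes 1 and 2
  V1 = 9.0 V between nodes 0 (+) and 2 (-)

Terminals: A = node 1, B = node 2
Find the Thévenin equivalent first; then I_n = V_th/R_th and R_n = R_th.
Step 1 — V_th is the open-circuit voltage V_A - V_B (nothing connected across the terminals).
Nodal analysis, taking node 2 as the 0 V reference.
Source V1 fixes V_0 = 9 V.
KCL at each unknown node (sum of currents leaving = 0; resistances in Ω):
  Node 1: (V_1 - 9)/5600 + (V_1 - 0)/300 + (V_1 - 0)/390 = 0
Collecting terms: 0.006076 × V_1 = 0.001607  =>  V_1 = 0.2645 V
V_th = V_1 - V_2 = 0.2645 - 0 = 0.2645 V
Step 2 — R_th: zero the source — replace V1 by a short circuit (node 2 merges into node 0) — and find the resistance seen between A (node 1) and B (node 0).
Reduce the network between node 1 (A) and node 0 (B) by series/parallel combination:
  Rp1 = R1 ‖ R2 ‖ R3 (parallel, all between nodes 0 and 1) = 1/(1/5600 + 1/300 + 1/390) = 164.6 Ω
R_th = 164.6 Ω
I_n = V_th/R_th = 0.2645/164.6 = 0.001607 A, and R_n = R_th = 164.6 Ω

Final answer: I_n = 0.001607 A, R_n = 164.6 Ω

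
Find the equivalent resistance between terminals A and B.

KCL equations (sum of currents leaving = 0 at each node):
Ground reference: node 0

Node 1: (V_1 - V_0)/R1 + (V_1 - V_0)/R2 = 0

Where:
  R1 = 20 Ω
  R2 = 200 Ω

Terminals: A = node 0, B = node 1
Reduce the network between node 0 (A) and node 1 (B) by series/parallel combination:
  Rp1 = R1 ‖ R2 (parallel, both between nodes 0 and 1) = 1/(1/20 + 1/200) = 18.18 Ω
R_eq = 18.18 Ω

Final answer: 18.18 Ω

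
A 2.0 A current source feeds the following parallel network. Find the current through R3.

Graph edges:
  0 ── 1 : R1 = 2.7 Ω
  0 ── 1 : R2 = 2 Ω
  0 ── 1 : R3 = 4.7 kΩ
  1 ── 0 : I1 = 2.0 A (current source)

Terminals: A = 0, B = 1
All resistors sit directly between nodes 0 and 1, so they are in parallel and share one voltage V; the full source current 2 A splits among them.
1/R_par = 1/2.7 + 1/2 + 1/4700 = 0.8706 S  =>  R_par = 1.149 Ω
V = I × R_par = 2 × 1.149 = 2.297 V
I_R3 = V/R3 = 2.297/4700 = 0.0004888 A

Final answer: 0.0004888 A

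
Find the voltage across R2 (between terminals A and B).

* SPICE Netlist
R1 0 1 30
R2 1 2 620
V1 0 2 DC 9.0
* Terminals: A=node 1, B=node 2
R1 and R2 are in series across V1 (node 0 → node 1 → node 2), and the output A–B is taken across R2, so this is a voltage divider.
Series current: I = V1/(R1 + R2) = 9/(30 + 620) = 9/650 = 0.01385 A
V_R2 = I × R2 = V1 × R2/(R1 + R2) = 9 × 620/650 = 8.585 V

Final answer: 8.585 V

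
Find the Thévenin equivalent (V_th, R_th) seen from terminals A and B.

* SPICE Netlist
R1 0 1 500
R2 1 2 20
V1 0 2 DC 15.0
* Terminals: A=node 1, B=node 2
Step 1 — V_th is the open-circuit voltage V_A - V_B (nothing connected across the terminals).
Nodal analysis, taking node 2 as the 0 V reference.
Source V1 fixes V_0 = 15 V.
KCL at each unknown node (sum of currents leaving = 0; resistances in Ω):
  Node 1: (V_1 - 15)/500 + (V_1 - 0)/20 = 0
Collecting terms: 0.052 × V_1 = 0.03  =>  V_1 = 0.5769 V
V_th = V_1 - V_2 = 0.5769 - 0 = 0.5769 V
Step 2 — R_th: zero the source — replace V1 by a short circuit (node 2 merges into node 0) — and find the resistance seen between A (node 1) and B (node 0).
Reduce the network between node 1 (A) and node 0 (B) by series/parallel combination:
  Rp1 = R1 ‖ R2 (parallel, both between nodes 0 and 1) = 1/(1/500 + 1/20) = 19.23 Ω
R_th = 19.23 Ω

Final answer: V_th = 0.5769 V, R_th = 19.23 Ω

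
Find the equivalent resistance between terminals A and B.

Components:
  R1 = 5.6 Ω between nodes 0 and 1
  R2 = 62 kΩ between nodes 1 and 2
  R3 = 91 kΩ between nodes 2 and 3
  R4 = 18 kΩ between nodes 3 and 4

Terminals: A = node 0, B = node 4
Reduce the network between node 0 (A) and node 4 (B) by series/parallel combination:
  Rs1 = R1 + R2 (series, joined only at node 1) = 5.6 + 62000 = 62010 Ω
  Rs2 = R3 + Rs1 (series, joined only at node 2) = 91000 + 62010 = 153000 Ω
  Rs3 = R4 + Rs2 (series, joined only at node 3) = 18000 + 153000 = 171000 Ω
R_eq = 171 kΩ

Final answer: 171 kΩ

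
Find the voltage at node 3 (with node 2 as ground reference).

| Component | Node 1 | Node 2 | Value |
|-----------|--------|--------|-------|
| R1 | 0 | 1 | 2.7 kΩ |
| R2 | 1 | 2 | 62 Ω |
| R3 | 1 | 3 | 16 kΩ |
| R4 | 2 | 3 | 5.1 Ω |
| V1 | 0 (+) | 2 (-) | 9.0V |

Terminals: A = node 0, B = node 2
Nodal analysis, taking node 2 as the 0 V reference.
Source V1 fixes V_0 = 9 V.
KCL at each unknown node (sum of currents leaving = 0; resistances in Ω):
  Node 1: (V_1 - 9)/2700 + (V_1 - 0)/62 + (V_1 - V_3)/16000 = 0
  Node 3: (V_3 - V_1)/16000 + (V_3 - 0)/5.1 = 0
Collecting terms (coefficients in siemens):
  0.01656·V_1 - 0.0000625·V_3 = 0.003333
  0.1961·V_3 - 0.0000625·V_1 = 0
Determinant D = (0.01656)(0.1961) - (-0.0000625)(-0.0000625) = 0.003248
V_1 = [(0.003333)(0.1961) - (-0.0000625)(0)]/D = 0.2013 V
V_3 = [(0.01656)(0) - (0.003333)(-0.0000625)]/D = 0.00006413 V
The requested potential is V_3 = 0.00006413 V.

Final answer: V_3 = 6.413e-05 V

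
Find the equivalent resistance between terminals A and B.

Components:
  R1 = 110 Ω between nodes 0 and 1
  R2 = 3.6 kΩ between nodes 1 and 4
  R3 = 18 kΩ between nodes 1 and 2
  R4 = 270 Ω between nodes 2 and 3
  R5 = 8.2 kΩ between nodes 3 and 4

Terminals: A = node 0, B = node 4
Reduce the network between node 0 (A) and node 4 (B) by series/parallel combination:
  Rs1 = R3 + R4 (series, joined only at node 2) = 18000 + 270 = 18270 Ω
  Rs2 = R5 + Rs1 (series, joined only at node 3) = 8200 + 18270 = 26470 Ω
  Rp1 = R2 ‖ Rs2 (parallel, both between nodes 1 and 4) = 1/(1/3600 + 1/26470) = 3169 Ω
  Rs3 = R1 + Rp1 (series, joined only at node 1) = 110 + 3169 = 3279 Ω
R_eq = 3.279 kΩ

Final answer: 3.279 kΩ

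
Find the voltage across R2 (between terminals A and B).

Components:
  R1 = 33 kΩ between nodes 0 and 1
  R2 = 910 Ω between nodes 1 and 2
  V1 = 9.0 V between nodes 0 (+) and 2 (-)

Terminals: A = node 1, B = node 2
R1 and R2 are in series across V1 (node 0 → node 1 → node 2), and the output A–B is taken across R2, so this is a voltage divider.
Series current: I = V1/(R1 + R2) = 9/(33000 + 910) = 9/33910 = 0.0002654 A
V_R2 = I × R2 = V1 × R2/(R1 + R2) = 9 × 910/33910 = 0.2415 V

Final answer: 0.2415 V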